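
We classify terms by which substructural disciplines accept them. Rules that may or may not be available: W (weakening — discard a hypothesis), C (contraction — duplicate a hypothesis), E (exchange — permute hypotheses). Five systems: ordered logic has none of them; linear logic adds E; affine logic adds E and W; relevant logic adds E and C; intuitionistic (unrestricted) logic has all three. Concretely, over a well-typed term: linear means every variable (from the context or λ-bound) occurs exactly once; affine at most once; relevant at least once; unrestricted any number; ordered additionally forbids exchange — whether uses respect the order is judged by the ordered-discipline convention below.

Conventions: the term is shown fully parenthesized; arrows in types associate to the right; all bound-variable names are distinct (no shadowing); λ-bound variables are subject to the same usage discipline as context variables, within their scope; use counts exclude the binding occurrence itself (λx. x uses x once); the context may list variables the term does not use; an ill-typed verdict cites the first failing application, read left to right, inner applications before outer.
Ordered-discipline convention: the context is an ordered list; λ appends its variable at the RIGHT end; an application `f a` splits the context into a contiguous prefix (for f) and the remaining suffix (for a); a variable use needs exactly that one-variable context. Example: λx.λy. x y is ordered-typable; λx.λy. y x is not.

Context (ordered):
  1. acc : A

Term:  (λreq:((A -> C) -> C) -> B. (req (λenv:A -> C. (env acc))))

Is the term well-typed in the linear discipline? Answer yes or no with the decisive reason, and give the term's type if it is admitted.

yes — single use per variable (acc, req, env); term : (((A -> C) -> C) -> B) -> B
usage: acc=1, req (λ-bound)=1, env (λ-bound)=1
uses in reading order: req, env, acc
typing: well-typed — term : (((A -> C) -> C) -> B) -> B
per-discipline verdicts: ordered ✗; linear ✓; affine ✓; relevant ✓; unrestricted ✓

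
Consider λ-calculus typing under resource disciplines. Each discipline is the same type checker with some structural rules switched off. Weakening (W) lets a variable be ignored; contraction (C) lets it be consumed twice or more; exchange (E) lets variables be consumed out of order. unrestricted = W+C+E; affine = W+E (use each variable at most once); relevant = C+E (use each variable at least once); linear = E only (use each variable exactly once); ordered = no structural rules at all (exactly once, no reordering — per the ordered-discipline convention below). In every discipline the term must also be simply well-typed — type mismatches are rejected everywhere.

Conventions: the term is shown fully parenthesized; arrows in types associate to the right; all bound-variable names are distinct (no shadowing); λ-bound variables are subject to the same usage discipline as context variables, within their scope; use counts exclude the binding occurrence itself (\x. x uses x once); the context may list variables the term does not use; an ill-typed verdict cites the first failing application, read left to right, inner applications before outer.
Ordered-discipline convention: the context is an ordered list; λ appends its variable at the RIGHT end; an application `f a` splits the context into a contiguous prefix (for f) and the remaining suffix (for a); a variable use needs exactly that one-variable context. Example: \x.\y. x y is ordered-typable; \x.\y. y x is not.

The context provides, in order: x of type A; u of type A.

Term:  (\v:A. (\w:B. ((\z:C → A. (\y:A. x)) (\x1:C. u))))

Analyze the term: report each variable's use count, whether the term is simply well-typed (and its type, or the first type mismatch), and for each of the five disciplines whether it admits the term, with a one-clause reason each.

usage: x: 1, u: 1, v (λ-bound): 0, w (λ-bound): 0, z (λ-bound): 0, y (λ-bound): 0, x1 (λ-bound): 0
use order (left to right): x, u
typing: well-typed at A → B → A → A
ordered: ✗ — unused: v, w, z, y, x1 — weakening required
linear: ✗ — unused: v, w, z, y, x1 — weakening required
affine: ✓ — at most one use each (x, u, v, w, z, y, x1)
relevant: ✗ — unused: v, w, z, y, x1 — weakening required
unrestricted: ✓ — typability at A → B → A → A is all that's needed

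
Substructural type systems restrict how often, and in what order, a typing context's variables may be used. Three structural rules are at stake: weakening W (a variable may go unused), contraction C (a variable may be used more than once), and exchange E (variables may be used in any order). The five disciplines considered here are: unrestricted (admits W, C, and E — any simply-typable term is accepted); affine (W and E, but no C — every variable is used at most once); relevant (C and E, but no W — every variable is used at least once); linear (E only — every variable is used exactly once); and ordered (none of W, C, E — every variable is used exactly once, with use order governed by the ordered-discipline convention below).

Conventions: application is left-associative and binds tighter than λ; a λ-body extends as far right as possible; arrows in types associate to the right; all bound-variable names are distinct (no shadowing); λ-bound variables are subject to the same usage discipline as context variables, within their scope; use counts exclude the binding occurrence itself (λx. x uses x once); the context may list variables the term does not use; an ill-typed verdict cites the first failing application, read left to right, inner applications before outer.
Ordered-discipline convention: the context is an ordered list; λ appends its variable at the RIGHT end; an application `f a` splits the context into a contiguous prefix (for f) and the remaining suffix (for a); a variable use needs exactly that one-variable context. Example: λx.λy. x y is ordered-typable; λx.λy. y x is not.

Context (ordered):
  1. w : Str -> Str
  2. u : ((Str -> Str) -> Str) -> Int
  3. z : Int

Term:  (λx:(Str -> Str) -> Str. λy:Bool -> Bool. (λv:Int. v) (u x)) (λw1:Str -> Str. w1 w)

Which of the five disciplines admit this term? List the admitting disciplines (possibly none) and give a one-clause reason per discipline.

admitted in: none
usage: w: 1, u: 1, z: 0, x (λ-bound): 1, y (λ-bound): 0, v (λ-bound): 1, w1 (λ-bound): 1
uses in reading order: v, u, x, w1, w
typing: ill-typed: an application expects Str but receives Str -> Str
ordered ✗ (the type mismatch rejects it)
linear ✗ (not simply typable)
affine ✗ (fails simple typing)
relevant ✗ (a type mismatch blocks all five)
unrestricted ✗ (the type mismatch rejects it)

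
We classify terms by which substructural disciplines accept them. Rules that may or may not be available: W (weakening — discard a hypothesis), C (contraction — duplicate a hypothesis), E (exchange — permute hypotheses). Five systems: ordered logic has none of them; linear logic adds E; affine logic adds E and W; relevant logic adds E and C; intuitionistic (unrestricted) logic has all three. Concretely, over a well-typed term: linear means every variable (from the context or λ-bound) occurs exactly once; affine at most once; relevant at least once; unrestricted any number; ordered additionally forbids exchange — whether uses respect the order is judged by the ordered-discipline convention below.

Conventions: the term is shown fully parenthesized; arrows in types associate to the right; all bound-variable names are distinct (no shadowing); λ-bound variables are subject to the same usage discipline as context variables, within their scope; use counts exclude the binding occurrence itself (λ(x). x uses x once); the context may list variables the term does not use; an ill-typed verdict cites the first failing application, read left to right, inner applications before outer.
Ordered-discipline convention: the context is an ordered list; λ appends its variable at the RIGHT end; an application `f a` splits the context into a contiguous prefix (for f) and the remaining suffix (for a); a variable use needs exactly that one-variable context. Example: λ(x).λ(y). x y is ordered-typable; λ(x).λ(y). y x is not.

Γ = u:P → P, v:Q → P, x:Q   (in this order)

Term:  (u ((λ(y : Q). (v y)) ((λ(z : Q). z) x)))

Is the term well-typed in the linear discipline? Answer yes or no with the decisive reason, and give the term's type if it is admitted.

yes — u, v, x, y, z: one use apiece; term : P
use counts: u ×1; v ×1; x ×1; y (bound) ×1; z (bound) ×1
left-to-right use order: u, v, y, z, x
typing: the term checks, with type P
per-discipline verdicts: ordered ✓; linear ✓; affine ✓; relevant ✓; unrestricted ✓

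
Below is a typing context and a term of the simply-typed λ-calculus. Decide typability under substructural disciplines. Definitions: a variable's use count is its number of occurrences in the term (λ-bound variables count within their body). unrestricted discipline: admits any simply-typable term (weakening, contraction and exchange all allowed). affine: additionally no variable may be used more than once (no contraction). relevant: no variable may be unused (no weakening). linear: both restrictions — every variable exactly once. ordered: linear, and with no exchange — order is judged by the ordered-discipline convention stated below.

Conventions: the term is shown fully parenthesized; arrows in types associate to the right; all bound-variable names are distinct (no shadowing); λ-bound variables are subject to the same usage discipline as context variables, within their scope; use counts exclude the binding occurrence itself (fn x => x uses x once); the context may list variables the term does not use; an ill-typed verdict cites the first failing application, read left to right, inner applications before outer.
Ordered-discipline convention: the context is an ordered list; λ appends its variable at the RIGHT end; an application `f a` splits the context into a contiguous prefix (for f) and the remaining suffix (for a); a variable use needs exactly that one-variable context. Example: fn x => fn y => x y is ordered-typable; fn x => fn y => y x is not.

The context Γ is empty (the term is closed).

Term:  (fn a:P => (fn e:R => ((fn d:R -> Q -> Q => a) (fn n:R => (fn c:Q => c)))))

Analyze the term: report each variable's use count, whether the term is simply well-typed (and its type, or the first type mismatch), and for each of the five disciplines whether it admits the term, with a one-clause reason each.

use counts: a [bound]=1; e [bound]=0; d [bound]=0; n [bound]=0; c [bound]=1
left-to-right use order: a, c
typing: ✓ — P -> R -> P
ordered ✗ (unused: e, d, n — weakening required)
linear ✗ (unused: e, d, n — weakening required)
affine ✓ (at most one use each (a, e, d, n, c))
relevant ✗ (unused: e, d, n — weakening required)
unrestricted ✓ (simply typable at P -> R -> P; W, C, E all held)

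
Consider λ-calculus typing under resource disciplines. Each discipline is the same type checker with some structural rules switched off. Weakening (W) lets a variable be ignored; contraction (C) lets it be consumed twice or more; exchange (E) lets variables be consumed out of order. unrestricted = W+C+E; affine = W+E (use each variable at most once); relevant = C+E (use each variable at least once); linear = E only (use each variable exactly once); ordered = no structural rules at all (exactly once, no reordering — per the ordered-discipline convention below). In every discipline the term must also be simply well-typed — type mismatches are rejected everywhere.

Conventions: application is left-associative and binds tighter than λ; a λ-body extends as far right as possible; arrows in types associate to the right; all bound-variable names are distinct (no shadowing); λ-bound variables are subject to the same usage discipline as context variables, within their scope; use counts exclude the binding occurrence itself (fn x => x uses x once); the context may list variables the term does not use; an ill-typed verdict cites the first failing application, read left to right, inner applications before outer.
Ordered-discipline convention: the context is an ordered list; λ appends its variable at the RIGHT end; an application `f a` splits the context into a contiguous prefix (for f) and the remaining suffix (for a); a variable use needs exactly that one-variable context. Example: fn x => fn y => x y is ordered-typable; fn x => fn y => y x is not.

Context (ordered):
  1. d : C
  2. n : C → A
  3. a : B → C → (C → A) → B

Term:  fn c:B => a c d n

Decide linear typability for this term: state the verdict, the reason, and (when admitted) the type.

yes — single use per variable (d, n, a, c); term : B → B
use counts: d: 1; n: 1; a: 1; c (bound): 1
left-to-right use order: a, c, d, n
typing: well-typed — term : B → B
per-discipline verdicts: ordered ✗; linear ✓; affine ✓; relevant ✓; unrestricted ✓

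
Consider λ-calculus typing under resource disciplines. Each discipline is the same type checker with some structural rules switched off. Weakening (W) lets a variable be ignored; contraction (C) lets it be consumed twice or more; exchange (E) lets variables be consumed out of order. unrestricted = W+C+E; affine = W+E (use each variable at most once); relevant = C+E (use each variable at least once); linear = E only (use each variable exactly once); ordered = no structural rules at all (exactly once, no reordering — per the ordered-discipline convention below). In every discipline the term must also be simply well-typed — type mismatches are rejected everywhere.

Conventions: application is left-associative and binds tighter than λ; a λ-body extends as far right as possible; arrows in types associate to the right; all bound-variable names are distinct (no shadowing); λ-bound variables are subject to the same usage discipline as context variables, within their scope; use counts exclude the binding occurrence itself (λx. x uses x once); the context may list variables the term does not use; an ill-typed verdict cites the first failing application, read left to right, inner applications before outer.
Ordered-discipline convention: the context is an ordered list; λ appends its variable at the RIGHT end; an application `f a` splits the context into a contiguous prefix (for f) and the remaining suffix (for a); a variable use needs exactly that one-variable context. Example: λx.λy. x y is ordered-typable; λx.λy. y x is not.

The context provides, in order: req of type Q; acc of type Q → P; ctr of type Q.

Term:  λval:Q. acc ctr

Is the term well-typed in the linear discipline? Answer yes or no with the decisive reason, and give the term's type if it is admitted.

no — unused: req, val — weakening required
usage: req: 0×; acc: 1×; ctr: 1×; val (λ-bound): 0×
use order (left to right): acc, ctr
typing: well-typed at Q → P
per-discipline verdicts: ordered ✗ | linear ✗ | affine ✓ | relevant ✗ | unrestricted ✓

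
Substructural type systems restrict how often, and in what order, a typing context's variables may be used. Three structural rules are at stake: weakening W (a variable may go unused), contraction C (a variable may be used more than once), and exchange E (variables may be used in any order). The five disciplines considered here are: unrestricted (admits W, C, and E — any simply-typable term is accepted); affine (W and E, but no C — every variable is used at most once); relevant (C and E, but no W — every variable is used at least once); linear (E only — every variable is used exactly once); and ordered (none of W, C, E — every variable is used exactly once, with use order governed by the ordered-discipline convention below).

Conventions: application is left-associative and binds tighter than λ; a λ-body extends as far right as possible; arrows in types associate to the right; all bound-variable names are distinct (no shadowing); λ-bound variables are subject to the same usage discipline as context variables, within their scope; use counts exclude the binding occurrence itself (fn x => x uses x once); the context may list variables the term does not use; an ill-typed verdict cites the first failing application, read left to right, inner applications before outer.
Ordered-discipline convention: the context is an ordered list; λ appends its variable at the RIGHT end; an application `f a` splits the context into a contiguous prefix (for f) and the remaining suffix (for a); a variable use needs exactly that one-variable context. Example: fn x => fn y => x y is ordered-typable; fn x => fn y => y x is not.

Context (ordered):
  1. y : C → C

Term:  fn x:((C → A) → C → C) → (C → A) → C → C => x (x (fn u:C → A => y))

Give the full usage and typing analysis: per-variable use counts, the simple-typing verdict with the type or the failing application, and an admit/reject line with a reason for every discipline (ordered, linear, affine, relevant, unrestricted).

counts: y: 1; x (bound): 2; u (bound): 0
uses in reading order: x, x, y
typing: the term checks, with type (((C → A) → C → C) → (C → A) → C → C) → (C → A) → C → C
ordered: ✗, x ×2 used more than once (contraction); needs weakening: u unused
linear: ✗, x ×2 used more than once (contraction); needs weakening: u unused
affine: ✗, x ×2 used more than once (contraction)
relevant: ✗, needs weakening: u unused
unrestricted: ✓, type-checks ((((C → A) → C → C) → (C → A) → C → C) → (C → A) → C → C) and nothing is barred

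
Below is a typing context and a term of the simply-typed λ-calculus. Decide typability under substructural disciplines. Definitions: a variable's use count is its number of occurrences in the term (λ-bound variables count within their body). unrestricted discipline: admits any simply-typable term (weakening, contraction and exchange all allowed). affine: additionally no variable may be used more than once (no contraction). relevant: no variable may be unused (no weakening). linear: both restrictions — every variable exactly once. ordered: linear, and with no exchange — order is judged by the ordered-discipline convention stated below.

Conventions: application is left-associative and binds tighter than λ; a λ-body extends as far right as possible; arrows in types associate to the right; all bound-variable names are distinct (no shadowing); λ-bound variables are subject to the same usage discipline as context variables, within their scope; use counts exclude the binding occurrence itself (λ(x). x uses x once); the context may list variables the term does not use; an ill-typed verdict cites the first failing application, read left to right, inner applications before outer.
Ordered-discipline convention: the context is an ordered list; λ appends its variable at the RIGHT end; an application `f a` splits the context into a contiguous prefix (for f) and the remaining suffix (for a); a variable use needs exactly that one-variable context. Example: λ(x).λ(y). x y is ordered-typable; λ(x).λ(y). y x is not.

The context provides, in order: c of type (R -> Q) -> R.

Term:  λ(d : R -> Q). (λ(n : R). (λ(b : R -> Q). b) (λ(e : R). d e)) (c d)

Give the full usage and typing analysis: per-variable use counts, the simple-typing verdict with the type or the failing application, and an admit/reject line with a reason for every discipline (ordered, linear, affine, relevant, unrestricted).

variable uses: c: 1; d (λ-bound): 2; n (λ-bound): 0; b (λ-bound): 1; e (λ-bound): 1
left-to-right use order: b, d, e, c, d
typing: well-typed at (R -> Q) -> R -> Q
ordered: ✗ — d ×2 used more than once (contraction); needs weakening: n unused
linear: ✗ — d ×2 used more than once (contraction); needs weakening: n unused
affine: ✗ — d ×2 used more than once (contraction)
relevant: ✗ — needs weakening: n unused
unrestricted: ✓ — type-checks ((R -> Q) -> R -> Q) and nothing is barred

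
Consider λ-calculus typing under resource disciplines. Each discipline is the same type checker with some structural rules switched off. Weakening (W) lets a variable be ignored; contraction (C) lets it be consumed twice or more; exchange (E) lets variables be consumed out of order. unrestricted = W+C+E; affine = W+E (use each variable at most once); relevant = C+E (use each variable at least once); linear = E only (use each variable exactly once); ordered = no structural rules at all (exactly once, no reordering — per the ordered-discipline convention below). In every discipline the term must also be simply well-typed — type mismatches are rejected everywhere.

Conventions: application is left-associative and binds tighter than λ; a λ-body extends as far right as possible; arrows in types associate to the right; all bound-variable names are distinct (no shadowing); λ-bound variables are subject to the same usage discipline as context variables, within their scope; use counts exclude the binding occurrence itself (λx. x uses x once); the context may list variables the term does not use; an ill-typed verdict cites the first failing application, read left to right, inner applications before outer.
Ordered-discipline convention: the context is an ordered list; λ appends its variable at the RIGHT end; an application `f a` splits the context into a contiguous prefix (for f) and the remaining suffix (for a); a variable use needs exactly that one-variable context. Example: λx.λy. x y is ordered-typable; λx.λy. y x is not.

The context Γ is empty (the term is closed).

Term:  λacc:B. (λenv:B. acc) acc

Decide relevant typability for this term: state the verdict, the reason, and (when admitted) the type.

no — env never used (weakening)
variable uses: acc [bound]=2, env [bound]=0
uses in reading order: acc, acc
typing: the term checks, with type B → B
summary: ordered ✗; linear ✗; affine ✗; relevant ✗; unrestricted ✓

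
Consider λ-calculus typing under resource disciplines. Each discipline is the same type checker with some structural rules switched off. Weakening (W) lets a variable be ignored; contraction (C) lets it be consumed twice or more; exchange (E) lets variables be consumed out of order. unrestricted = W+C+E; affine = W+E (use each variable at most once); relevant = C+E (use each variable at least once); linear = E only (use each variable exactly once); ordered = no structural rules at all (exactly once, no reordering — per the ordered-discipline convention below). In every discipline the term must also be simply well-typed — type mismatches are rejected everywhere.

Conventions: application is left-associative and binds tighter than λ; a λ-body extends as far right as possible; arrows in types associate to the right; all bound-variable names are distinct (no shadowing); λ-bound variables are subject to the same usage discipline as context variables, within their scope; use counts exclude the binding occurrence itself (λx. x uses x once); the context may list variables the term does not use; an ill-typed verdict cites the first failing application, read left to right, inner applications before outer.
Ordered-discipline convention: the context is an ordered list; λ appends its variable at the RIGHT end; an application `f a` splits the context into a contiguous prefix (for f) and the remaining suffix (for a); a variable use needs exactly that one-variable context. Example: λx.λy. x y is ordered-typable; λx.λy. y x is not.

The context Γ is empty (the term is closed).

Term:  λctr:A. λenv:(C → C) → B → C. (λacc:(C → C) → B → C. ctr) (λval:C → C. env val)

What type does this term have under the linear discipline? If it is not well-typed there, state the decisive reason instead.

not well-typed under linear — needs weakening: acc unused
counts: ctr (bound) ×1; env (bound) ×1; acc (bound) ×0; val (bound) ×1
uses in reading order: ctr, env, val
typing: the term checks, with type A → ((C → C) → B → C) → A
summary: ordered ✗, linear ✗, affine ✓, relevant ✗, unrestricted ✓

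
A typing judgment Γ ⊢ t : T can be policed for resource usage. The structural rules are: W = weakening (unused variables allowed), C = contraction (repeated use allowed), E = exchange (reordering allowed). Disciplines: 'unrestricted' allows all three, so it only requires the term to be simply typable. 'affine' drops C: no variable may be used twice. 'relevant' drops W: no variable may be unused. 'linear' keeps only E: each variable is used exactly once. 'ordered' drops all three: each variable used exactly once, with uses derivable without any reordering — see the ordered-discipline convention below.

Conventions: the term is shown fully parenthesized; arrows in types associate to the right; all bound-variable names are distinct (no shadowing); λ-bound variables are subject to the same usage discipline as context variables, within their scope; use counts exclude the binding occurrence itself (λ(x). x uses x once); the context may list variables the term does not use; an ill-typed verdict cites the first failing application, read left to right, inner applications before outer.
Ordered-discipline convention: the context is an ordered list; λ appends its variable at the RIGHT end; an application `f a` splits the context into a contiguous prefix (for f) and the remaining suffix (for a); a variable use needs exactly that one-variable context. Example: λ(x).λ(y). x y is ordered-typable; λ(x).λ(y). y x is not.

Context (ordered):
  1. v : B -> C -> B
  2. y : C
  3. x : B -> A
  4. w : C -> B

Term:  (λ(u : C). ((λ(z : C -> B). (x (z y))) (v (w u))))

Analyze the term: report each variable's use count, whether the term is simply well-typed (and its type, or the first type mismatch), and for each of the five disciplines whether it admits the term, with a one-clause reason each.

use counts: v=1, y=1, x=1, w=1, u (λ-bound)=1, z (λ-bound)=1
uses in reading order: x, z, y, v, w, u
typing: well-typed at C -> A
ordered ✗ (needs exchange: uses follow x, z, y, v, w, u)
linear ✓ (each of v, y, x, w, u, z used exactly once)
affine ✓ (no duplicate uses among v, y, x, w, u, z)
relevant ✓ (none of v, y, x, w, u, z goes unused)
unrestricted ✓ (typability at C -> A is all that's needed)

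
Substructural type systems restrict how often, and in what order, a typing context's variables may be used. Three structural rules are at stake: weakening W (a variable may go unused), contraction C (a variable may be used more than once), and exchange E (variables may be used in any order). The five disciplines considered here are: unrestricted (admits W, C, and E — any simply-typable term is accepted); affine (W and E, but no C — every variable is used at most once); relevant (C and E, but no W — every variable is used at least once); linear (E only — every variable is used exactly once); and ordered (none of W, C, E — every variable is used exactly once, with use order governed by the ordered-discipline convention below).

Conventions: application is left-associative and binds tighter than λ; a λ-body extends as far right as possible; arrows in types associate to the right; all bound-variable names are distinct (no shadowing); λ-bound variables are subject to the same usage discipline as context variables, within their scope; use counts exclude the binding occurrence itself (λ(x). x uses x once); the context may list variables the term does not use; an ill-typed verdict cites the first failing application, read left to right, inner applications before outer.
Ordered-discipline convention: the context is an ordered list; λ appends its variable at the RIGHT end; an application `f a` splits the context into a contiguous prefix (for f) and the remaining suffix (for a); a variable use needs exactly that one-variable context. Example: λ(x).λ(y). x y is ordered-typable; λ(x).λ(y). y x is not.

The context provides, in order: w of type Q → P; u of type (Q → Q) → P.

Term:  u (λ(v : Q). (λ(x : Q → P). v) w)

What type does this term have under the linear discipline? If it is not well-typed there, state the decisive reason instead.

not well-typed under linear — unused: x — weakening required
usage: w=1; u=1; v (bound)=1; x (bound)=0
uses in reading order: u, v, w
typing: the term checks, with type P
summary: ordered ✗ · linear ✗ · affine ✓ · relevant ✗ · unrestricted ✓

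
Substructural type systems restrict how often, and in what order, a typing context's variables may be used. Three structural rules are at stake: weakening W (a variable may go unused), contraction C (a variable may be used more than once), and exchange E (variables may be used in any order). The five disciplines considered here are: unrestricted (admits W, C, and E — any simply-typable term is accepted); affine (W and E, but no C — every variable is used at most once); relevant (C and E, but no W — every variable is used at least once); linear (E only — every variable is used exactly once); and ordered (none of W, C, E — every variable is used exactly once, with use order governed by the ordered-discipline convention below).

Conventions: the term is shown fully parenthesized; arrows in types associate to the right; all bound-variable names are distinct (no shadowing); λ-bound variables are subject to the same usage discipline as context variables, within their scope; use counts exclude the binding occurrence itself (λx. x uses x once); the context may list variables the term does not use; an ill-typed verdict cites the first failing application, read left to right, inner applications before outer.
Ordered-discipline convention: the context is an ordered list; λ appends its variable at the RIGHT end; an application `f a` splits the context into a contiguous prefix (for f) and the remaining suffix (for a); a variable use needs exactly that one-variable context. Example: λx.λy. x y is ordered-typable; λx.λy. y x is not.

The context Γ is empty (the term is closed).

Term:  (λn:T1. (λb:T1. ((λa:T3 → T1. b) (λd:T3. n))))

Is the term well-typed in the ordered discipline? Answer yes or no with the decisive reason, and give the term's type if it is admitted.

no — a, d left unused
counts: n (λ-bound): 1, b (λ-bound): 1, a (λ-bound): 0, d (λ-bound): 0
uses in reading order: b, n
typing: the term checks, with type T1 → T1 → T1
summary: ordered ✗ | linear ✗ | affine ✓ | relevant ✗ | unrestricted ✓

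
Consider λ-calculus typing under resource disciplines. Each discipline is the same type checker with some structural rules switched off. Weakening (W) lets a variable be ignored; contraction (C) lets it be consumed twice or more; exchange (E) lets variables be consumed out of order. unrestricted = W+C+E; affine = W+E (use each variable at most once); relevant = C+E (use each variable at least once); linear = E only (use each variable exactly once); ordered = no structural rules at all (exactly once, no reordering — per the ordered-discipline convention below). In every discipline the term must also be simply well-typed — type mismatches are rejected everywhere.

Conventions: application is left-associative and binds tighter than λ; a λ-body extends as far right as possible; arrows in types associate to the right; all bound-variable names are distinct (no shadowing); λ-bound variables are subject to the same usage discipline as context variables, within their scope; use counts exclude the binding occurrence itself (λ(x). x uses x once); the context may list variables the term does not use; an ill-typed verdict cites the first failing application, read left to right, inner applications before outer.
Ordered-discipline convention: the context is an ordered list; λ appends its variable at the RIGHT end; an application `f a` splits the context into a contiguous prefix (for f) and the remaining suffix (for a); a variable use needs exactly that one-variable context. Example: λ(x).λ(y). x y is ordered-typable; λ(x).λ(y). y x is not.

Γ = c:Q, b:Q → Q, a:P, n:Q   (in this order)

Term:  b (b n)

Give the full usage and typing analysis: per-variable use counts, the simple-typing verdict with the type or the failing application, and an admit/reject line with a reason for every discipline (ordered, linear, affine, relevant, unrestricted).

usage: c ×0, b ×2, a ×0, n ×1
order of uses: b, b, n
typing: well-typed at Q
ordered: ✗ — needs contraction — b ×2; unused: c, a — weakening required
linear: ✗ — needs contraction — b ×2; unused: c, a — weakening required
affine: ✗ — needs contraction — b ×2
relevant: ✗ — unused: c, a — weakening required
unrestricted: ✓ — simply typable at Q; W, C, E all held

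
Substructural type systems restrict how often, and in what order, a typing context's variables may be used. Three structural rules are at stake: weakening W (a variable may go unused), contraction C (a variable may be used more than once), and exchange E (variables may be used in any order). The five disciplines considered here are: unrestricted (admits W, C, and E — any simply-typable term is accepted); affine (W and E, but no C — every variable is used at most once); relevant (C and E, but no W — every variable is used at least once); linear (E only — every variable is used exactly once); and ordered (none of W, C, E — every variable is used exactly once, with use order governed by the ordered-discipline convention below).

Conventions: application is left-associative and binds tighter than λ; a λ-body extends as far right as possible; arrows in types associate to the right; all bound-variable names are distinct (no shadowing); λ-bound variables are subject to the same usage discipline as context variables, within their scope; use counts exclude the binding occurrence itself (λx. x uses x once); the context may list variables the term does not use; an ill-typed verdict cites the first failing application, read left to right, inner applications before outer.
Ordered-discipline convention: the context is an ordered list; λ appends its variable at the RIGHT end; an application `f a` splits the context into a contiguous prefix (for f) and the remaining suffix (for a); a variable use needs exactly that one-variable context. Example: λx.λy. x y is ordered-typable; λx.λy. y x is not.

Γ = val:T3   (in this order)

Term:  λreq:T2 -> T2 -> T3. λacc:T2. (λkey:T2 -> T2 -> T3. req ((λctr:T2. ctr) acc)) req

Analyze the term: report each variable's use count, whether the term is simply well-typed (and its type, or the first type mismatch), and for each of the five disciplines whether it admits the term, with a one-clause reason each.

use counts: val=0, req (λ-bound)=2, acc (λ-bound)=1, key (λ-bound)=0, ctr (λ-bound)=1
use order (left to right): req, ctr, acc, req
typing: ✓ — (T2 -> T2 -> T3) -> T2 -> T2 -> T3
ordered ✗ (uses contraction: req ×2; unused: val, key — weakening required)
linear ✗ (uses contraction: req ×2; unused: val, key — weakening required)
affine ✗ (uses contraction: req ×2)
relevant ✗ (unused: val, key — weakening required)
unrestricted ✓ (type-checks ((T2 -> T2 -> T3) -> T2 -> T2 -> T3) and nothing is barred)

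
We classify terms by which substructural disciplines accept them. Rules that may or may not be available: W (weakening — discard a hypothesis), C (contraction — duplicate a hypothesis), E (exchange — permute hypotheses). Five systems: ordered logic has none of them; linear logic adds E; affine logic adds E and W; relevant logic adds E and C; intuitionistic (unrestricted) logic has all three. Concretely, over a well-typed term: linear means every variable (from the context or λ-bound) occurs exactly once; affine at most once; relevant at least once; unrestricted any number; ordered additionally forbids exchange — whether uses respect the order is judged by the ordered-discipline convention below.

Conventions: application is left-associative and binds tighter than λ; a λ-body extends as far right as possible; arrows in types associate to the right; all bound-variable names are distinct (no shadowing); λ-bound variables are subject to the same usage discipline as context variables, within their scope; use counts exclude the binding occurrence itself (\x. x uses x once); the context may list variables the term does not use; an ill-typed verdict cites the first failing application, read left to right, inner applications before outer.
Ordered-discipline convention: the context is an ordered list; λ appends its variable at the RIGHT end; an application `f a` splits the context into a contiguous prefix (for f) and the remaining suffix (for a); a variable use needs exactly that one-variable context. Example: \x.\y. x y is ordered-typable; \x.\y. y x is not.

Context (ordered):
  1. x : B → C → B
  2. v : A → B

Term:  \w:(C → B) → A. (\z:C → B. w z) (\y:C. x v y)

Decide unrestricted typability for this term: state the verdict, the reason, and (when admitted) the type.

no — fails simple typing
counts: x: 1, v: 1, w (bound): 1, z (bound): 1, y (bound): 1
order of uses: w, z, x, v, y
typing: ill-typed: an argument A → B mismatches the expected B
summary: ordered ✗; linear ✗; affine ✗; relevant ✗; unrestricted ✗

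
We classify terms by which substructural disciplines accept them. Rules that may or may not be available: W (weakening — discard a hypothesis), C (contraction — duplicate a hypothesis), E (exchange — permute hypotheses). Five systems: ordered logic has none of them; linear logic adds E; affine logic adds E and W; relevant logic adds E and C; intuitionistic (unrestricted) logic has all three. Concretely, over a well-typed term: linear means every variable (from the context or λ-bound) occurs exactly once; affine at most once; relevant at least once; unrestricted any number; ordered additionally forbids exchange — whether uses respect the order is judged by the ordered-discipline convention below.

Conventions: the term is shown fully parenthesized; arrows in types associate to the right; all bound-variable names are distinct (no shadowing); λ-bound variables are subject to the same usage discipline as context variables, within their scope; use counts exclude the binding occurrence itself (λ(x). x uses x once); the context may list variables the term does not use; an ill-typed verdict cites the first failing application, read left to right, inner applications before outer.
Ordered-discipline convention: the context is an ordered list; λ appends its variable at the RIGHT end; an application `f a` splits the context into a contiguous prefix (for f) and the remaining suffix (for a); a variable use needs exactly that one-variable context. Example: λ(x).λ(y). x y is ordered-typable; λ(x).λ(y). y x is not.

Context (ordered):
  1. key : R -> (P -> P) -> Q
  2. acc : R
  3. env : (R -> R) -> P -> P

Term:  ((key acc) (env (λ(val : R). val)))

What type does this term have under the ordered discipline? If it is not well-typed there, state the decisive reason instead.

term : Q
variable uses: key=1; acc=1; env=1; val (λ-bound)=1
left-to-right use order: key, acc, env, val
typing: ✓ — Q
summary: ordered ✓; linear ✓; affine ✓; relevant ✓; unrestricted ✓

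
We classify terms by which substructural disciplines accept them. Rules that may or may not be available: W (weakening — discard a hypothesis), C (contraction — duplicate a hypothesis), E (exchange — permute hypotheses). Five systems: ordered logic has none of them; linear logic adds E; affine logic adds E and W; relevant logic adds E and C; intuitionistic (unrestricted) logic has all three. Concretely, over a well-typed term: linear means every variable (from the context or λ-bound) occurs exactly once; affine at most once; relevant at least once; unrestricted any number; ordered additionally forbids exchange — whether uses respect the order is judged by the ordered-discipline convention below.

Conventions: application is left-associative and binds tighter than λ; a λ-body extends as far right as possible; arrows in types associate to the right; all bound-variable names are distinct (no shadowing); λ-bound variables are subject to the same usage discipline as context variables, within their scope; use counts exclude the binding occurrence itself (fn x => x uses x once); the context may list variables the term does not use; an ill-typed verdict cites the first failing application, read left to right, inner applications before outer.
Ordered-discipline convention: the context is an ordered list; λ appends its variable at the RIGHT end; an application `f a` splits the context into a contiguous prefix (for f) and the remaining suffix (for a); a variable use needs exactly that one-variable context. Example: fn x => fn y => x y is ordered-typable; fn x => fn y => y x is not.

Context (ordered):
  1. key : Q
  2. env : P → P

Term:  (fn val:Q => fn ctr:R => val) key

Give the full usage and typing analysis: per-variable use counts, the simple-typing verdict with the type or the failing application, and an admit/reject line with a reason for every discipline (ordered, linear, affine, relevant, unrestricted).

counts: key: 1×, env: 0×, val (bound): 1×, ctr (bound): 0×
use order (left to right): val, key
typing: ✓ — R → Q
ordered: ✗, env, ctr left unused
linear: ✗, env, ctr left unused
affine: ✓, key, env, val, ctr: no repeats, contraction unneeded
relevant: ✗, env, ctr left unused
unrestricted: ✓, typability at R → Q is all that's needed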